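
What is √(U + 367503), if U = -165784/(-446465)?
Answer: √73254813122429735/446465 ≈ 606.22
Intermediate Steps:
U = 165784/446465 (U = -165784*(-1/446465) = 165784/446465 ≈ 0.37133)
√(U + 367503) = √(165784/446465 + 367503) = √(164077392679/446465) = √73254813122429735/446465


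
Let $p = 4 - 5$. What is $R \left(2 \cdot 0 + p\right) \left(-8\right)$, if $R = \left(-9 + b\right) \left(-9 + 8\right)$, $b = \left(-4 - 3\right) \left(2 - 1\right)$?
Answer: $128$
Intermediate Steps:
$b = -7$ ($b = \left(-7\right) 1 = -7$)
$p = -1$
$R = 16$ ($R = \left(-9 - 7\right) \left(-9 + 8\right) = \left(-16\right) \left(-1\right) = 16$)
$R \left(2 \cdot 0 + p\right) \left(-8\right) = 16 \left(2 \cdot 0 - 1\right) \left(-8\right) = 16 \left(0 - 1\right) \left(-8\right) = 16 \left(-1\right) \left(-8\right) = \left(-16\right) \left(-8\right) = 128$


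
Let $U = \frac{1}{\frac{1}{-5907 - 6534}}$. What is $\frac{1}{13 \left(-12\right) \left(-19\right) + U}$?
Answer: $- \frac{1}{9477} \approx -0.00010552$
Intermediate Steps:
$U = -12441$ ($U = \frac{1}{\frac{1}{-12441}} = \frac{1}{- \frac{1}{12441}} = -12441$)
$\frac{1}{13 \left(-12\right) \left(-19\right) + U} = \frac{1}{13 \left(-12\right) \left(-19\right) - 12441} = \frac{1}{\left(-156\right) \left(-19\right) - 12441} = \frac{1}{2964 - 12441} = \frac{1}{-9477} = - \frac{1}{9477}$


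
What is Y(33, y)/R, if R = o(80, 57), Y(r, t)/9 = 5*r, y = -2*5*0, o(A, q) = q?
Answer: 495/19 ≈ 26.053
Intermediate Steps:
y = 0 (y = -10*0 = 0)
Y(r, t) = 45*r (Y(r, t) = 9*(5*r) = 45*r)
R = 57
Y(33, y)/R = (45*33)/57 = 1485*(1/57) = 495/19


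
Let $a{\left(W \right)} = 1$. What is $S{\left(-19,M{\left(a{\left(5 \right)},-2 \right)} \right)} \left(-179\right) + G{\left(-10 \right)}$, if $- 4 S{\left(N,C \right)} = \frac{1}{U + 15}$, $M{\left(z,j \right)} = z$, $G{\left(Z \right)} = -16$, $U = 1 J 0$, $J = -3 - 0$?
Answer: $- \frac{781}{60} \approx -13.017$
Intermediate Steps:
$J = -3$ ($J = -3 + 0 = -3$)
$U = 0$ ($U = 1 \left(-3\right) 0 = \left(-3\right) 0 = 0$)
$S{\left(N,C \right)} = - \frac{1}{60}$ ($S{\left(N,C \right)} = - \frac{1}{4 \left(0 + 15\right)} = - \frac{1}{4 \cdot 15} = \left(- \frac{1}{4}\right) \frac{1}{15} = - \frac{1}{60}$)
$S{\left(-19,M{\left(a{\left(5 \right)},-2 \right)} \right)} \left(-179\right) + G{\left(-10 \right)} = \left(- \frac{1}{60}\right) \left(-179\right) - 16 = \frac{179}{60} - 16 = - \frac{781}{60}$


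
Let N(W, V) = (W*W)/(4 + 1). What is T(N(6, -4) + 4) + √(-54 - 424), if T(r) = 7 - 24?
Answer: -17 + I*√478 ≈ -17.0 + 21.863*I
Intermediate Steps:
N(W, V) = W²/5
T(r) = -17
T(N(6, -4) + 4) + √(-54 - 424) = -17 + √(-54 - 424) = -17 + √(-478) = -17 + I*√478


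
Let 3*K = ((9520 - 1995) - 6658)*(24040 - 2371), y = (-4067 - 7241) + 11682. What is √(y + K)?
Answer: √6262715 ≈ 2502.5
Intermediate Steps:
y = 374 (y = -11308 + 11682 = 374)
K = 6262341 (K = (((9520 - 1995) - 6658)*(24040 - 2371))/3 = ((7525 - 6658)*21669)/3 = (867*21669)/3 = (⅓)*18787023 = 6262341)
√(y + K) = √(374 + 6262341) = √6262715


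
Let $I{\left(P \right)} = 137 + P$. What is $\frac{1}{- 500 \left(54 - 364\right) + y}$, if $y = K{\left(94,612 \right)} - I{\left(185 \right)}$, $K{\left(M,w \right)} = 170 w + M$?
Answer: $\frac{1}{258812} \approx 3.8638 \cdot 10^{-6}$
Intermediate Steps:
$K{\left(M,w \right)} = M + 170 w$
$y = 103812$ ($y = \left(94 + 170 \cdot 612\right) - \left(137 + 185\right) = \left(94 + 104040\right) - 322 = 104134 - 322 = 103812$)
$\frac{1}{- 500 \left(54 - 364\right) + y} = \frac{1}{- 500 \left(54 - 364\right) + 103812} = \frac{1}{\left(-500\right) \left(-310\right) + 103812} = \frac{1}{155000 + 103812} = \frac{1}{258812}$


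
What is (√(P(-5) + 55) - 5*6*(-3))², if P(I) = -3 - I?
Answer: (90 + √57)² ≈ 9516.0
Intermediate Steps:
(√(P(-5) + 55) - 5*6*(-3))² = (√((-3 - 1*(-5)) + 55) - 5*6*(-3))² = (√((-3 + 5) + 55) - 30*(-3))² = (√(2 + 55) + 90)² = (√57 + 90)² = (90 + √57)²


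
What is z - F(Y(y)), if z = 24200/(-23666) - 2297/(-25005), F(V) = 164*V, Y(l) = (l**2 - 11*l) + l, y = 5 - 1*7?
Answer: -1164875453539/295884165 ≈ -3936.9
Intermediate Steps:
y = -2 (y = 5 - 7 = -2)
Y(l) = l**2 - 10*l
z = -275380099/295884165 (z = 24200*(-1/23666) - 2297*(-1/25005) = -12100/11833 + 2297/25005 = -275380099/295884165 ≈ -0.93070)
z - F(Y(y)) = -275380099/295884165 - 164*(-2*(-10 - 2)) = -275380099/295884165 - 164*(-2*(-12)) = -275380099/295884165 - 164*24 = -275380099/295884165 - 1*3936 = -275380099/295884165 - 3936 = -1164875453539/295884165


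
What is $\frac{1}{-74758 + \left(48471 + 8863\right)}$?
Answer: $- \frac{1}{17424} \approx -5.7392 \cdot 10^{-5}$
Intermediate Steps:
$\frac{1}{-74758 + \left(48471 + 8863\right)} = \frac{1}{-74758 + 57334} = \frac{1}{-17424} = - \frac{1}{17424}$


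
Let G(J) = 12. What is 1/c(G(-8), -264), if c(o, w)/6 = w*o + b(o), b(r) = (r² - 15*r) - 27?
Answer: -1/19386 ≈ -5.1584e-5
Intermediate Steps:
b(r) = -27 + r² - 15*r
c(o, w) = -162 - 90*o + 6*o² + 6*o*w (c(o, w) = 6*(w*o + (-27 + o² - 15*o)) = 6*(o*w + (-27 + o² - 15*o)) = 6*(-27 + o² - 15*o + o*w) = -162 - 90*o + 6*o² + 6*o*w)
1/c(G(-8), -264) = 1/(-162 - 90*12 + 6*12² + 6*12*(-264)) = 1/(-162 - 1080 + 6*144 - 19008) = 1/(-162 - 1080 + 864 - 19008) = 1/(-19386) = -1/19386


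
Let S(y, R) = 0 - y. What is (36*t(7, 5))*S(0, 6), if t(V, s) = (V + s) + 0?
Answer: 0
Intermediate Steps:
S(y, R) = -y
t(V, s) = V + s
(36*t(7, 5))*S(0, 6) = (36*(7 + 5))*(-1*0) = (36*12)*0 = 432*0 = 0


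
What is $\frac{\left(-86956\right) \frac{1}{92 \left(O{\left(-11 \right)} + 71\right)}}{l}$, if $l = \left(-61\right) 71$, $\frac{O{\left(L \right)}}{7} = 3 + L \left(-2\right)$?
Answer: $\frac{21739}{24504798} \approx 0.00088713$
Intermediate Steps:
$O{\left(L \right)} = 21 - 14 L$ ($O{\left(L \right)} = 7 \left(3 + L \left(-2\right)\right) = 7 \left(3 - 2 L\right) = 21 - 14 L$)
$l = -4331$
$\frac{\left(-86956\right) \frac{1}{92 \left(O{\left(-11 \right)} + 71\right)}}{l} = \frac{\left(-86956\right) \frac{1}{92 \left(\left(21 - -154\right) + 71\right)}}{-4331} = - \frac{86956}{92 \left(\left(21 + 154\right) + 71\right)} \left(- \frac{1}{4331}\right) = - \frac{86956}{92 \left(175 + 71\right)} \left(- \frac{1}{4331}\right) = - \frac{86956}{92 \cdot 246} \left(- \frac{1}{4331}\right) = - \frac{86956}{22632} \left(- \frac{1}{4331}\right) = \left(-86956\right) \frac{1}{22632} \left(- \frac{1}{4331}\right) = \left(- \frac{21739}{5658}\right) \left(- \frac{1}{4331}\right) = \frac{21739}{24504798}$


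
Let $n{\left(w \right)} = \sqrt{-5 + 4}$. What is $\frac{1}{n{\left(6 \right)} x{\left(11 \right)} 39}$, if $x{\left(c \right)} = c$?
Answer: $- \frac{i}{429} \approx - 0.002331 i$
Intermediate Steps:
$n{\left(w \right)} = i$ ($n{\left(w \right)} = \sqrt{-1} = i$)
$\frac{1}{n{\left(6 \right)} x{\left(11 \right)} 39} = \frac{1}{i 11 \cdot 39} = \frac{1}{11 i 39} = \frac{1}{429 i} = - \frac{i}{429}$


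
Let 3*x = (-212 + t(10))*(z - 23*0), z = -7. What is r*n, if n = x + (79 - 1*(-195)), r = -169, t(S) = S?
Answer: -377884/3 ≈ -1.2596e+5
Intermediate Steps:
x = 1414/3 (x = ((-212 + 10)*(-7 - 23*0))/3 = (-202*(-7 + 0))/3 = (-202*(-7))/3 = (1/3)*1414 = 1414/3 ≈ 471.33)
n = 2236/3 (n = 1414/3 + (79 - 1*(-195)) = 1414/3 + (79 + 195) = 1414/3 + 274 = 2236/3 ≈ 745.33)
r*n = -169*2236/3 = -377884/3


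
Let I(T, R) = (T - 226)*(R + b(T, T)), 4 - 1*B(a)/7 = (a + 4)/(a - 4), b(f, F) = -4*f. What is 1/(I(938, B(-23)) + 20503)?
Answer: -27/71131291 ≈ -3.7958e-7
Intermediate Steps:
B(a) = 28 - 7*(4 + a)/(-4 + a) (B(a) = 28 - 7*(a + 4)/(a - 4) = 28 - 7*(4 + a)/(-4 + a))
I(T, R) = (-226 + T)*(R - 4*T) (I(T, R) = (T - 226)*(R - 4*T) = (-226 + T)*(R - 4*T))
1/(I(938, B(-23)) + 20503) = 1/((-1582*(-20 + 3*(-23))/(-4 - 23) - 4*938**2 + 904*938 + (7*(-20 + 3*(-23))/(-4 - 23))*938) + 20503) = 1/((-1582*(-20 - 69)/(-27) - 4*879844 + 847952 + (7*(-20 - 69)/(-27))*938) + 20503) = 1/((-1582*(-1)*(-89)/27 - 3519376 + 847952 + (7*(-1/27)*(-89))*938) + 20503) = 1/((-226*623/27 - 3519376 + 847952 + (623/27)*938) + 20503) = 1/((-140798/27 - 3519376 + 847952 + 584374/27) + 20503) = 1/(-71684872/27 + 20503) = 1/(-71131291/27) = -27/71131291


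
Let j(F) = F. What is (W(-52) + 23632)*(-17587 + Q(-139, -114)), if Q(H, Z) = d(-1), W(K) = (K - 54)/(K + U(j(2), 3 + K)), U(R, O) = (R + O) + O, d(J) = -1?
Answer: -15379131874/37 ≈ -4.1565e+8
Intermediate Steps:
U(R, O) = R + 2*O (U(R, O) = (O + R) + O = R + 2*O)
W(K) = (-54 + K)/(8 + 3*K) (W(K) = (K - 54)/(K + (2 + 2*(3 + K))) = (-54 + K)/(K + (2 + (6 + 2*K))) = (-54 + K)/(K + (8 + 2*K)) = (-54 + K)/(8 + 3*K))
Q(H, Z) = -1
(W(-52) + 23632)*(-17587 + Q(-139, -114)) = ((-54 - 52)/(8 + 3*(-52)) + 23632)*(-17587 - 1) = (-106/(8 - 156) + 23632)*(-17588) = (-106/(-148) + 23632)*(-17588) = (-1/148*(-106) + 23632)*(-17588) = (53/74 + 23632)*(-17588) = (1748821/74)*(-17588) = -15379131874/37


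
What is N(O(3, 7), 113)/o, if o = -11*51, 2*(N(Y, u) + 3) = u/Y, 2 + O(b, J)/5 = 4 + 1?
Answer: -23/16830 ≈ -0.0013666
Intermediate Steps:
O(b, J) = 15 (O(b, J) = -10 + 5*(4 + 1) = -10 + 5*5 = -10 + 25 = 15)
N(Y, u) = -3 + u/(2*Y) (N(Y, u) = -3 + (u/Y)/2 = -3 + u/(2*Y))
o = -561
N(O(3, 7), 113)/o = (-3 + (½)*113/15)/(-561) = (-3 + (½)*113*(1/15))*(-1/561) = (-3 + 113/30)*(-1/561) = (23/30)*(-1/561) = -23/16830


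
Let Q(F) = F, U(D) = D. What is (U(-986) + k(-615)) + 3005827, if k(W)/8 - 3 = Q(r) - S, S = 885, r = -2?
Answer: 2997769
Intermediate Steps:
k(W) = -7072 (k(W) = 24 + 8*(-2 - 1*885) = 24 + 8*(-2 - 885) = 24 + 8*(-887) = 24 - 7096 = -7072)
(U(-986) + k(-615)) + 3005827 = (-986 - 7072) + 3005827 = -8058 + 3005827 = 2997769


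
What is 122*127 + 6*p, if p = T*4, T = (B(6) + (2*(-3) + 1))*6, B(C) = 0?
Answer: 14774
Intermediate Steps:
T = -30 (T = (0 + (2*(-3) + 1))*6 = (0 + (-6 + 1))*6 = (0 - 5)*6 = -5*6 = -30)
p = -120 (p = -30*4 = -120)
122*127 + 6*p = 122*127 + 6*(-120) = 15494 - 720 = 14774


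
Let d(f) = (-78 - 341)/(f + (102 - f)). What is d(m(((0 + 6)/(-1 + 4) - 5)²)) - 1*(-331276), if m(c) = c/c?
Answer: 33789733/102 ≈ 3.3127e+5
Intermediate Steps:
m(c) = 1
d(f) = -419/102
d(m(((0 + 6)/(-1 + 4) - 5)²)) - 1*(-331276) = -419/102 - 1*(-331276) = -419/102 + 331276 = 33789733/102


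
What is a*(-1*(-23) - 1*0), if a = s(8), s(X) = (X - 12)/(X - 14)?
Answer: 46/3 ≈ 15.333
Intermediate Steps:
s(X) = (-12 + X)/(-14 + X)
a = ⅔ (a = (-12 + 8)/(-14 + 8) = -4/(-6) = -⅙*(-4) = ⅔ ≈ 0.66667)
a*(-1*(-23) - 1*0) = 2*(-1*(-23) - 1*0)/3 = 2*(23 + 0)/3 = (⅔)*23 = 46/3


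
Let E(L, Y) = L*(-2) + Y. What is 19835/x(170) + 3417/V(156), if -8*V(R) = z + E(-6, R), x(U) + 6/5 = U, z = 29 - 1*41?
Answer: -633357/10972 ≈ -57.725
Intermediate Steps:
E(L, Y) = Y - 2*L (E(L, Y) = -2*L + Y = Y - 2*L)
z = -12 (z = 29 - 41 = -12)
x(U) = -6/5 + U
V(R) = -R/8 (V(R) = -(-12 + (R - 2*(-6)))/8 = -(-12 + (R + 12))/8 = -(-12 + (12 + R))/8 = -R/8)
19835/x(170) + 3417/V(156) = 19835/(-6/5 + 170) + 3417/((-⅛*156)) = 19835/(844/5) + 3417/(-39/2) = 19835*(5/844) + 3417*(-2/39) = 99175/844 - 2278/13 = -633357/10972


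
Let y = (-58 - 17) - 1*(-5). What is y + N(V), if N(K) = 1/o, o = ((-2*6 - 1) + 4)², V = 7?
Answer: -5669/81 ≈ -69.988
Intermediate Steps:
y = -70 (y = -75 + 5 = -70)
o = 81 (o = ((-12 - 1) + 4)² = (-13 + 4)² = (-9)² = 81)
N(K) = 1/81
y + N(V) = -70 + 1/81 = -5669/81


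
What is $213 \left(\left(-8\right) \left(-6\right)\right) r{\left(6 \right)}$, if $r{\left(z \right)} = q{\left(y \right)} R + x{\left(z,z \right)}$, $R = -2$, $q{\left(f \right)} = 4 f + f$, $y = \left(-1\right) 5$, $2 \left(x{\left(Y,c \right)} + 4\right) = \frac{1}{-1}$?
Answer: $465192$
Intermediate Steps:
$x{\left(Y,c \right)} = - \frac{9}{2}$ ($x{\left(Y,c \right)} = -4 + \frac{1}{2 \left(-1\right)} = -4 + \frac{1}{2} \left(-1\right) = -4 - \frac{1}{2} = - \frac{9}{2}$)
$y = -5$
$q{\left(f \right)} = 5 f$
$r{\left(z \right)} = \frac{91}{2}$ ($r{\left(z \right)} = 5 \left(-5\right) \left(-2\right) - \frac{9}{2} = \left(-25\right) \left(-2\right) - \frac{9}{2} = 50 - \frac{9}{2} = \frac{91}{2}$)
$213 \left(\left(-8\right) \left(-6\right)\right) r{\left(6 \right)} = 213 \left(\left(-8\right) \left(-6\right)\right) \frac{91}{2} = 213 \cdot 48 \cdot \frac{91}{2} = 10224 \cdot \frac{91}{2} = 465192$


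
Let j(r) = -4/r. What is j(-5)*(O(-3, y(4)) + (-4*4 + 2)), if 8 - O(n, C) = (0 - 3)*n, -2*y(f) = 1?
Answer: -12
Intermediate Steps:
y(f) = -½ (y(f) = -½*1 = -½)
O(n, C) = 8 + 3*n (O(n, C) = 8 - (0 - 3)*n = 8 - (-3)*n = 8 + 3*n)
j(-5)*(O(-3, y(4)) + (-4*4 + 2)) = (-4/(-5))*((8 + 3*(-3)) + (-4*4 + 2)) = (-4*(-⅕))*((8 - 9) + (-16 + 2)) = 4*(-1 - 14)/5 = (⅘)*(-15) = -12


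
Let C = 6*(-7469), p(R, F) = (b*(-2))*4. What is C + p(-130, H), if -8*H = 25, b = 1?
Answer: -44822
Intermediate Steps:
H = -25/8 (H = -⅛*25 = -25/8 ≈ -3.1250)
p(R, F) = -8 (p(R, F) = (1*(-2))*4 = -2*4 = -8)
C = -44814
C + p(-130, H) = -44814 - 8 = -44822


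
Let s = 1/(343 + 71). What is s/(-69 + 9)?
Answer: -1/24840 ≈ -4.0258e-5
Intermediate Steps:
s = 1/414 ≈ 0.0024155
s/(-69 + 9) = (1/414)/(-69 + 9) = (1/414)/(-60) = -1/60*1/414 = -1/24840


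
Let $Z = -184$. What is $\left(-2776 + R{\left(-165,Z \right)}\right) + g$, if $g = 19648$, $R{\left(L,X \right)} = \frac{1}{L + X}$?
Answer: $\frac{5888327}{349} \approx 16872.0$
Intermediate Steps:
$\left(-2776 + R{\left(-165,Z \right)}\right) + g = \left(-2776 + \frac{1}{-165 - 184}\right) + 19648 = \left(-2776 + \frac{1}{-349}\right) + 19648 = \left(-2776 - \frac{1}{349}\right) + 19648 = - \frac{968825}{349} + 19648 = \frac{5888327}{349}$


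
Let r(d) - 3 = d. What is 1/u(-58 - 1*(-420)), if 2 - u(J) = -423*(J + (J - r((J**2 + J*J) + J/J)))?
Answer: -1/110558662 ≈ -9.0450e-9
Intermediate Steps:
r(d) = 3 + d
u(J) = -1690 - 846*J**2 + 846*J (u(J) = 2 - (-423)*(J + (J - (3 + ((J**2 + J*J) + J/J)))) = 2 - (-423)*(J + (J - (3 + ((J**2 + J**2) + 1)))) = 2 - (-423)*(J + (J - (3 + (2*J**2 + 1)))) = 2 - (-423)*(J + (J - (3 + (1 + 2*J**2)))) = 2 - (-423)*(J + (J - (4 + 2*J**2))) = 2 - (-423)*(J + (J + (-4 - 2*J**2))) = 2 - (-423)*(J + (-4 + J - 2*J**2)) = 2 - (-423)*(-4 - 2*J**2 + 2*J) = 2 - (1692 - 846*J + 846*J**2) = 2 + (-1692 - 846*J**2 + 846*J) = -1690 - 846*J**2 + 846*J)
1/u(-58 - 1*(-420)) = 1/(-1690 - 846*(-58 - 1*(-420))**2 + 846*(-58 - 1*(-420))) = 1/(-1690 - 846*(-58 + 420)**2 + 846*(-58 + 420)) = 1/(-1690 - 846*362**2 + 846*362) = 1/(-1690 - 846*131044 + 306252) = 1/(-1690 - 110863224 + 306252) = 1/(-110558662) = -1/110558662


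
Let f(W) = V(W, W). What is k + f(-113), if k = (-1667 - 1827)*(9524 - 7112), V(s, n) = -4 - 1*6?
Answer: -8427538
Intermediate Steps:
V(s, n) = -10 (V(s, n) = -4 - 6 = -10)
f(W) = -10
k = -8427528 (k = -3494*2412 = -8427528)
k + f(-113) = -8427528 - 10 = -8427538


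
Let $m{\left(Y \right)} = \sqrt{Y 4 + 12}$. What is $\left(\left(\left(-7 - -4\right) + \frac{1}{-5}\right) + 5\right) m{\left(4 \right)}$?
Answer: $\frac{18 \sqrt{7}}{5} \approx 9.5247$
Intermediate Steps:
$m{\left(Y \right)} = \sqrt{12 + 4 Y}$ ($m{\left(Y \right)} = \sqrt{4 Y + 12} = \sqrt{12 + 4 Y}$)
$\left(\left(\left(-7 - -4\right) + \frac{1}{-5}\right) + 5\right) m{\left(4 \right)} = \left(\left(\left(-7 - -4\right) + \frac{1}{-5}\right) + 5\right) 2 \sqrt{3 + 4} = \left(\left(\left(-7 + 4\right) - \frac{1}{5}\right) + 5\right) 2 \sqrt{7} = \left(\left(-3 - \frac{1}{5}\right) + 5\right) 2 \sqrt{7} = \left(- \frac{16}{5} + 5\right) 2 \sqrt{7} = \frac{9 \cdot 2 \sqrt{7}}{5} = \frac{18 \sqrt{7}}{5}$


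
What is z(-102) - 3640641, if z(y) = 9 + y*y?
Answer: -3630228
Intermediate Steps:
z(y) = 9 + y**2
z(-102) - 3640641 = (9 + (-102)**2) - 3640641 = (9 + 10404) - 3640641 = 10413 - 3640641 = -3630228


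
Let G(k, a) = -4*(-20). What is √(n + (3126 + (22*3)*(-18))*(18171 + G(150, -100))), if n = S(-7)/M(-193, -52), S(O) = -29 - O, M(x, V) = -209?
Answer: 2*√3192182039/19 ≈ 5947.3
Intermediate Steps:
G(k, a) = 80
n = 2/19 (n = (-29 - 1*(-7))/(-209) = (-29 + 7)*(-1/209) = -22*(-1/209) = 2/19 ≈ 0.10526)
√(n + (3126 + (22*3)*(-18))*(18171 + G(150, -100))) = √(2/19 + (3126 + (22*3)*(-18))*(18171 + 80)) = √(2/19 + (3126 + 66*(-18))*18251) = √(2/19 + (3126 - 1188)*18251) = √(2/19 + 1938*18251) = √(2/19 + 35370438) = √(672038324/19) = 2*√3192182039/19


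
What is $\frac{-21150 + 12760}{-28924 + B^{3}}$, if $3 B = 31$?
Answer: $\frac{226530}{751157} \approx 0.30157$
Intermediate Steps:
$B = \frac{31}{3}$ ($B = \frac{1}{3} \cdot 31 = \frac{31}{3} \approx 10.333$)
$\frac{-21150 + 12760}{-28924 + B^{3}} = \frac{-21150 + 12760}{-28924 + \left(\frac{31}{3}\right)^{3}} = - \frac{8390}{-28924 + \frac{29791}{27}} = - \frac{8390}{- \frac{751157}{27}} = \left(-8390\right) \left(- \frac{27}{751157}\right) = \frac{226530}{751157}$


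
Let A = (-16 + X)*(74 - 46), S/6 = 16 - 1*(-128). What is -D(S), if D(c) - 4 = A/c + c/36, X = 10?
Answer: -1001/36 ≈ -27.806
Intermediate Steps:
S = 864 (S = 6*(16 - 1*(-128)) = 6*(16 + 128) = 6*144 = 864)
A = -168 (A = (-16 + 10)*(74 - 46) = -6*28 = -168)
D(c) = 4 - 168/c + c/36 (D(c) = 4 + (-168/c + c/36) = 4 - 168/c + c/36)
-D(S) = -(4 - 168/864 + (1/36)*864) = -(4 - 168*1/864 + 24) = -(4 - 7/36 + 24) = -1*1001/36 = -1001/36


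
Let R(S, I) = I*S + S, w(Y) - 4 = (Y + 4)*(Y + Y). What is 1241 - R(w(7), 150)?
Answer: -22617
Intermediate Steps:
w(Y) = 4 + 2*Y*(4 + Y) (w(Y) = 4 + (Y + 4)*(Y + Y) = 4 + (4 + Y)*(2*Y) = 4 + 2*Y*(4 + Y))
R(S, I) = S + I*S
1241 - R(w(7), 150) = 1241 - (4 + 2*7**2 + 8*7)*(1 + 150) = 1241 - (4 + 2*49 + 56)*151 = 1241 - (4 + 98 + 56)*151 = 1241 - 158*151 = 1241 - 1*23858 = 1241 - 23858 = -22617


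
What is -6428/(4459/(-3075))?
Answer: 19766100/4459 ≈ 4432.9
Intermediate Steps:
-6428/(4459/(-3075)) = -6428/(4459*(-1/3075)) = -6428/(-4459/3075) = -6428*(-3075/4459) = 19766100/4459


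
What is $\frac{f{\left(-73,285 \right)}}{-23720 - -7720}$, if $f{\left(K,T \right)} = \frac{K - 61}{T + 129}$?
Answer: $\frac{67}{3312000} \approx 2.0229 \cdot 10^{-5}$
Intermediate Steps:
$f{\left(K,T \right)} = \frac{-61 + K}{129 + T}$
$\frac{f{\left(-73,285 \right)}}{-23720 - -7720} = \frac{\frac{1}{129 + 285} \left(-61 - 73\right)}{-23720 - -7720} = \frac{\frac{1}{414} \left(-134\right)}{-23720 + 7720} = \frac{\frac{1}{414} \left(-134\right)}{-16000} = \left(- \frac{67}{207}\right) \left(- \frac{1}{16000}\right) = \frac{67}{3312000}$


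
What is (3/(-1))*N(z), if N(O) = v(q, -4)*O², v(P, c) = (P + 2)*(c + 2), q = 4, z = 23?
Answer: 19044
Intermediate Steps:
v(P, c) = (2 + P)*(2 + c)
N(O) = -12*O² (N(O) = (4 + 2*4 + 2*(-4) + 4*(-4))*O² = (4 + 8 - 8 - 16)*O² = -12*O²)
(3/(-1))*N(z) = (3/(-1))*(-12*23²) = (3*(-1))*(-12*529) = -3*(-6348) = 19044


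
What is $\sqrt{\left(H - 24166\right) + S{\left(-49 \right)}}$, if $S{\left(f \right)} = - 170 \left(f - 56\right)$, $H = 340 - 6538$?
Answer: $i \sqrt{12514} \approx 111.87 i$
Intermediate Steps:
$H = -6198$
$S{\left(f \right)} = 9520 - 170 f$ ($S{\left(f \right)} = - 170 \left(-56 + f\right) = 9520 - 170 f$)
$\sqrt{\left(H - 24166\right) + S{\left(-49 \right)}} = \sqrt{\left(-6198 - 24166\right) + \left(9520 - -8330\right)} = \sqrt{\left(-6198 - 24166\right) + \left(9520 + 8330\right)} = \sqrt{-30364 + 17850} = \sqrt{-12514} = i \sqrt{12514}$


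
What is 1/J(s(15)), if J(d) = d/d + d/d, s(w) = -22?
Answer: ½ ≈ 0.50000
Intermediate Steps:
J(d) = 2 (J(d) = 1 + 1 = 2)
1/J(s(15)) = 1/2 = ½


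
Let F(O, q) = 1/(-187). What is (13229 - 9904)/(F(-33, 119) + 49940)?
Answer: 621775/9338779 ≈ 0.066580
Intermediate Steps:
F(O, q) = -1/187
(13229 - 9904)/(F(-33, 119) + 49940) = (13229 - 9904)/(-1/187 + 49940) = 3325/(9338779/187) = 3325*(187/9338779) = 621775/9338779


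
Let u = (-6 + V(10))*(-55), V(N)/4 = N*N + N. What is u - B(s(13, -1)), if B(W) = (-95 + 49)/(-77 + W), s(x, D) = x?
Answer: -763863/32 ≈ -23871.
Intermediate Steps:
B(W) = -46/(-77 + W)
V(N) = 4*N + 4*N² (V(N) = 4*(N*N + N) = 4*(N² + N) = 4*(N + N²) = 4*N + 4*N²)
u = -23870 (u = (-6 + 4*10*(1 + 10))*(-55) = (-6 + 4*10*11)*(-55) = (-6 + 440)*(-55) = 434*(-55) = -23870)
u - B(s(13, -1)) = -23870 - (-46)/(-77 + 13) = -23870 - (-46)/(-64) = -23870 - (-46)*(-1)/64 = -23870 - 1*23/32 = -23870 - 23/32 = -763863/32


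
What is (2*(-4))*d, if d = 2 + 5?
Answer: -56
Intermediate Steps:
d = 7
(2*(-4))*d = (2*(-4))*7 = -8*7 = -56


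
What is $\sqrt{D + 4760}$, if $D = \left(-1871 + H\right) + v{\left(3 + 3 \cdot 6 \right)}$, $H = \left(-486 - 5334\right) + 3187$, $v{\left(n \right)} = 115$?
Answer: $\sqrt{371} \approx 19.261$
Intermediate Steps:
$H = -2633$ ($H = -5820 + 3187 = -2633$)
$D = -4389$ ($D = \left(-1871 - 2633\right) + 115 = -4504 + 115 = -4389$)
$\sqrt{D + 4760} = \sqrt{-4389 + 4760} = \sqrt{371}$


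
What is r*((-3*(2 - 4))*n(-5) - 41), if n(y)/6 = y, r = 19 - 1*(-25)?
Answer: -9724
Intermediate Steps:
r = 44 (r = 19 + 25 = 44)
n(y) = 6*y
r*((-3*(2 - 4))*n(-5) - 41) = 44*((-3*(2 - 4))*(6*(-5)) - 41) = 44*(-3*(-2)*(-30) - 41) = 44*(6*(-30) - 41) = 44*(-180 - 41) = 44*(-221) = -9724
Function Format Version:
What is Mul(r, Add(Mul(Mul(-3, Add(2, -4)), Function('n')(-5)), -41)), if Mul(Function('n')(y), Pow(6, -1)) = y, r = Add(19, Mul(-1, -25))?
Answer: -9724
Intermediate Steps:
r = 44 (r = Add(19, 25) = 44)
Function('n')(y) = Mul(6, y)
Mul(r, Add(Mul(Mul(-3, Add(2, -4)), Function('n')(-5)), -41)) = Mul(44, Add(Mul(Mul(-3, Add(2, -4)), Mul(6, -5)), -41)) = Mul(44, Add(Mul(Mul(-3, -2), -30), -41)) = Mul(44, Add(Mul(6, -30), -41)) = Mul(44, Add(-180, -41)) = Mul(44, -221) = -9724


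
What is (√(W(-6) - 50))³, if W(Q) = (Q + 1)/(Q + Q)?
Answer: -595*I*√1785/72 ≈ -349.14*I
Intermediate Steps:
W(Q) = (1 + Q)/(2*Q) (W(Q) = (1 + Q)/((2*Q)) = (1 + Q)*(1/(2*Q)) = (1 + Q)/(2*Q))
(√(W(-6) - 50))³ = (√((½)*(1 - 6)/(-6) - 50))³ = (√((½)*(-⅙)*(-5) - 50))³ = (√(5/12 - 50))³ = (√(-595/12))³ = (I*√1785/6)³ = -595*I*√1785/72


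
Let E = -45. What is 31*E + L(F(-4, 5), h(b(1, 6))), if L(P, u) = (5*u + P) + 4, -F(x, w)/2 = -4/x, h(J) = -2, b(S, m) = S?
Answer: -1403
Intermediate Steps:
F(x, w) = 8/x (F(x, w) = -(-8)/x = 8/x)
L(P, u) = 4 + P + 5*u (L(P, u) = (P + 5*u) + 4 = 4 + P + 5*u)
31*E + L(F(-4, 5), h(b(1, 6))) = 31*(-45) + (4 + 8/(-4) + 5*(-2)) = -1395 + (4 + 8*(-¼) - 10) = -1395 + (4 - 2 - 10) = -1395 - 8 = -1403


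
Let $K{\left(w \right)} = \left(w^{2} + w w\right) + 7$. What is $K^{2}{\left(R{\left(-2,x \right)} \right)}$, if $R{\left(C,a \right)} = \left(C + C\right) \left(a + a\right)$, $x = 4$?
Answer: $4223025$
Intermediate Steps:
$R{\left(C,a \right)} = 4 C a$ ($R{\left(C,a \right)} = 2 C 2 a = 4 C a$)
$K{\left(w \right)} = 7 + 2 w^{2}$ ($K{\left(w \right)} = \left(w^{2} + w^{2}\right) + 7 = 2 w^{2} + 7 = 7 + 2 w^{2}$)
$K^{2}{\left(R{\left(-2,x \right)} \right)} = \left(7 + 2 \left(4 \left(-2\right) 4\right)^{2}\right)^{2} = \left(7 + 2 \left(-32\right)^{2}\right)^{2} = \left(7 + 2 \cdot 1024\right)^{2} = \left(7 + 2048\right)^{2} = 2055^{2} = 4223025$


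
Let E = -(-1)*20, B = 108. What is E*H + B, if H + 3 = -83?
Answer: -1612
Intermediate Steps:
H = -86 (H = -3 - 83 = -86)
E = 20 (E = -1*(-20) = 20)
E*H + B = 20*(-86) + 108 = -1720 + 108 = -1612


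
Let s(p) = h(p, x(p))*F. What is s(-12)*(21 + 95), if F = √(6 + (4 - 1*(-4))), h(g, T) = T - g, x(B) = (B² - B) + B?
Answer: 18096*√14 ≈ 67709.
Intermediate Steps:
x(B) = B²
F = √14 (F = √(6 + (4 + 4)) = √(6 + 8) = √14 ≈ 3.7417)
s(p) = √14*(p² - p) (s(p) = (p² - p)*√14 = √14*(p² - p))
s(-12)*(21 + 95) = (-12*√14*(-1 - 12))*(21 + 95) = -12*√14*(-13)*116 = (156*√14)*116 = 18096*√14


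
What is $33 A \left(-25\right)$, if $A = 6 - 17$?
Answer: $9075$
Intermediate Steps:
$A = -11$ ($A = 6 - 17 = -11$)
$33 A \left(-25\right) = 33 \left(-11\right) \left(-25\right) = \left(-363\right) \left(-25\right) = 9075$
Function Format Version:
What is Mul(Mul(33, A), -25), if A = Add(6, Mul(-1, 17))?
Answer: 9075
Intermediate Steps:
A = -11 (A = Add(6, -17) = -11)
Mul(Mul(33, A), -25) = Mul(Mul(33, -11), -25) = Mul(-363, -25) = 9075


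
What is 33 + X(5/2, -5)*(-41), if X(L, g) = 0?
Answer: 33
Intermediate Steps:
33 + X(5/2, -5)*(-41) = 33 + 0*(-41) = 33 + 0 = 33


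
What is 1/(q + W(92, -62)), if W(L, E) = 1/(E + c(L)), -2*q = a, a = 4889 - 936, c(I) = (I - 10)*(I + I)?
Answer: -7513/14849444 ≈ -0.00050594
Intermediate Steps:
c(I) = 2*I*(-10 + I) (c(I) = (-10 + I)*(2*I) = 2*I*(-10 + I))
a = 3953
q = -3953/2 (q = -½*3953 = -3953/2 ≈ -1976.5)
W(L, E) = 1/(E + 2*L*(-10 + L))
1/(q + W(92, -62)) = 1/(-3953/2 + 1/(-62 + 2*92*(-10 + 92))) = 1/(-3953/2 + 1/(-62 + 2*92*82)) = 1/(-3953/2 + 1/(-62 + 15088)) = 1/(-3953/2 + 1/15026) = 1/(-14849444/7513) = -7513/14849444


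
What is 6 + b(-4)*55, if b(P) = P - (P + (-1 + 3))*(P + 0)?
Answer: -654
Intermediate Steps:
b(P) = P - P*(2 + P) (b(P) = P - (P + 2)*P = P - (2 + P)*P = P - P*(2 + P))
6 + b(-4)*55 = 6 - 1*(-4)*(1 - 4)*55 = 6 - 1*(-4)*(-3)*55 = 6 - 12*55 = 6 - 660 = -654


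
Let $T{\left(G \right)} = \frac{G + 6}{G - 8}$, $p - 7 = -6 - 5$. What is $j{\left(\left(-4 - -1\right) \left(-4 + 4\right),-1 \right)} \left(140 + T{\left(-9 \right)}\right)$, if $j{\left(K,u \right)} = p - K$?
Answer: $- \frac{9532}{17} \approx -560.71$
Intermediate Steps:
$p = -4$ ($p = 7 - 11 = -4$)
$T{\left(G \right)} = \frac{6 + G}{-8 + G}$
$j{\left(K,u \right)} = -4 - K$
$j{\left(\left(-4 - -1\right) \left(-4 + 4\right),-1 \right)} \left(140 + T{\left(-9 \right)}\right) = \left(-4 - \left(-4 - -1\right) \left(-4 + 4\right)\right) \left(140 + \frac{6 - 9}{-8 - 9}\right) = \left(-4 - \left(-4 + 1\right) 0\right) \left(140 + \frac{1}{-17} \left(-3\right)\right) = \left(-4 - \left(-3\right) 0\right) \left(140 - - \frac{3}{17}\right) = \left(-4 - 0\right) \left(140 + \frac{3}{17}\right) = \left(-4 + 0\right) \frac{2383}{17} = \left(-4\right) \frac{2383}{17} = - \frac{9532}{17}$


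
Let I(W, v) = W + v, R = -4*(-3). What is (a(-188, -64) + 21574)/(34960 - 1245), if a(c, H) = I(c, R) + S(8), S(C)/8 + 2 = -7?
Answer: 21326/33715 ≈ 0.63254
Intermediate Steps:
R = 12
S(C) = -72 (S(C) = -16 + 8*(-7) = -16 - 56 = -72)
a(c, H) = -60 + c (a(c, H) = (c + 12) - 72 = (12 + c) - 72 = -60 + c)
(a(-188, -64) + 21574)/(34960 - 1245) = ((-60 - 188) + 21574)/(34960 - 1245) = (-248 + 21574)/33715 = 21326*(1/33715) = 21326/33715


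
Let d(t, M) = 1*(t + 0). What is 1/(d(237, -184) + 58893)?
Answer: 1/59130 ≈ 1.6912e-5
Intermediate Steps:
d(t, M) = t (d(t, M) = 1*t = t)
1/(d(237, -184) + 58893) = 1/(237 + 58893) = 1/59130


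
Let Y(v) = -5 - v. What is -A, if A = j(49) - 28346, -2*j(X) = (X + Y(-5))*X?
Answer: 59093/2 ≈ 29547.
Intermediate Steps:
j(X) = -X²/2 (j(X) = -(X + (-5 - 1*(-5)))*X/2 = -(X + (-5 + 5))*X/2 = -(X + 0)*X/2 = -X*X/2 = -X²/2)
A = -59093/2 (A = -½*49² - 28346 = -½*2401 - 28346 = -2401/2 - 28346 = -59093/2 ≈ -29547.)
-A = -1*(-59093/2) = 59093/2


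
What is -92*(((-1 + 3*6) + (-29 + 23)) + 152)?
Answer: -14996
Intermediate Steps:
-92*(((-1 + 3*6) + (-29 + 23)) + 152) = -92*(((-1 + 18) - 6) + 152) = -92*((17 - 6) + 152) = -92*(11 + 152) = -92*163 = -14996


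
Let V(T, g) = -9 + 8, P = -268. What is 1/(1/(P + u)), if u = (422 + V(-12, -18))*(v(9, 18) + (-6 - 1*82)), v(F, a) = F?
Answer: -33527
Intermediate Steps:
V(T, g) = -1
u = -33259 (u = (422 - 1)*(9 + (-6 - 1*82)) = 421*(9 + (-6 - 82)) = 421*(9 - 88) = 421*(-79) = -33259)
1/(1/(P + u)) = 1/(1/(-268 - 33259)) = 1/(1/(-33527)) = 1/(-1/33527) = -33527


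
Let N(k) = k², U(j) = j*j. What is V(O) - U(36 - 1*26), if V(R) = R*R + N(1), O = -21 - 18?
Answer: 1422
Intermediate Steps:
U(j) = j²
O = -39
V(R) = 1 + R² (V(R) = R*R + 1² = R² + 1 = 1 + R²)
V(O) - U(36 - 1*26) = (1 + (-39)²) - (36 - 1*26)² = (1 + 1521) - (36 - 26)² = 1522 - 1*10² = 1522 - 1*100 = 1522 - 100 = 1422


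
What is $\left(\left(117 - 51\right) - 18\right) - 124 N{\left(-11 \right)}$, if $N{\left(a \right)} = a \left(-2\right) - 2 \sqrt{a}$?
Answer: $-2680 + 248 i \sqrt{11} \approx -2680.0 + 822.52 i$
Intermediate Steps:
$N{\left(a \right)} = - 2 a - 2 \sqrt{a}$
$\left(\left(117 - 51\right) - 18\right) - 124 N{\left(-11 \right)} = \left(\left(117 - 51\right) - 18\right) - 124 \left(\left(-2\right) \left(-11\right) - 2 \sqrt{-11}\right) = \left(66 - 18\right) - 124 \left(22 - 2 i \sqrt{11}\right) = 48 - 124 \left(22 - 2 i \sqrt{11}\right) = 48 - \left(2728 - 248 i \sqrt{11}\right) = -2680 + 248 i \sqrt{11}$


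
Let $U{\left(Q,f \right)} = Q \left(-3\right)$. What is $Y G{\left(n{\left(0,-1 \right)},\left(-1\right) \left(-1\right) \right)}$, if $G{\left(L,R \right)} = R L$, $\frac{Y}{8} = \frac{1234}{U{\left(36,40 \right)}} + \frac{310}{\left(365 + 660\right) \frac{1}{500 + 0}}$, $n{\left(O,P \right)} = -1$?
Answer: $- \frac{1238012}{1107} \approx -1118.3$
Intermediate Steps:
$U{\left(Q,f \right)} = - 3 Q$
$Y = \frac{1238012}{1107}$ ($Y = 8 \left(\frac{1234}{\left(-3\right) 36} + \frac{310}{\left(365 + 660\right) \frac{1}{500 + 0}}\right) = 8 \left(\frac{1234}{-108} + \frac{310}{1025 \cdot \frac{1}{500}}\right) = 8 \left(1234 \left(- \frac{1}{108}\right) + \frac{310}{1025 \cdot \frac{1}{500}}\right) = 8 \left(- \frac{617}{54} + \frac{310}{\frac{41}{20}}\right) = 8 \left(- \frac{617}{54} + 310 \cdot \frac{20}{41}\right) = 8 \left(- \frac{617}{54} + \frac{6200}{41}\right) = 8 \cdot \frac{309503}{2214} = \frac{1238012}{1107} \approx 1118.3$)
$G{\left(L,R \right)} = L R$
$Y G{\left(n{\left(0,-1 \right)},\left(-1\right) \left(-1\right) \right)} = \frac{1238012 \left(- \left(-1\right) \left(-1\right)\right)}{1107} = \frac{1238012 \left(\left(-1\right) 1\right)}{1107} = \frac{1238012}{1107} \left(-1\right) = - \frac{1238012}{1107}$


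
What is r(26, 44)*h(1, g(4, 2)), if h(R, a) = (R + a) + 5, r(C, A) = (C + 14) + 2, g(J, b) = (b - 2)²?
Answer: 252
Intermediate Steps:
g(J, b) = (-2 + b)²
r(C, A) = 16 + C (r(C, A) = (14 + C) + 2 = 16 + C)
h(R, a) = 5 + R + a
r(26, 44)*h(1, g(4, 2)) = (16 + 26)*(5 + 1 + (-2 + 2)²) = 42*(5 + 1 + 0²) = 42*(5 + 1 + 0) = 42*6 = 252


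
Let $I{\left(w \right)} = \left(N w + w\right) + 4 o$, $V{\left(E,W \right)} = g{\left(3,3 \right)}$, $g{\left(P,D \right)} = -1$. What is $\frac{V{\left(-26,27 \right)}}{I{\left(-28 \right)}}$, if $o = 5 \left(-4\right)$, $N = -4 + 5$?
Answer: $\frac{1}{136} \approx 0.0073529$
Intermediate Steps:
$N = 1$
$o = -20$
$V{\left(E,W \right)} = -1$
$I{\left(w \right)} = -80 + 2 w$ ($I{\left(w \right)} = \left(1 w + w\right) + 4 \left(-20\right) = \left(w + w\right) - 80 = 2 w - 80 = -80 + 2 w$)
$\frac{V{\left(-26,27 \right)}}{I{\left(-28 \right)}} = - \frac{1}{-80 + 2 \left(-28\right)} = - \frac{1}{-80 - 56} = - \frac{1}{-136} = \left(-1\right) \left(- \frac{1}{136}\right) = \frac{1}{136}$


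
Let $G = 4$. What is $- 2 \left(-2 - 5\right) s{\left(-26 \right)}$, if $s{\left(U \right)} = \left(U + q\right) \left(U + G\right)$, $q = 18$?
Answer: $2464$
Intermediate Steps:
$s{\left(U \right)} = \left(4 + U\right) \left(18 + U\right)$ ($s{\left(U \right)} = \left(U + 18\right) \left(U + 4\right) = \left(18 + U\right) \left(4 + U\right) = \left(4 + U\right) \left(18 + U\right)$)
$- 2 \left(-2 - 5\right) s{\left(-26 \right)} = - 2 \left(-2 - 5\right) \left(72 + \left(-26\right)^{2} + 22 \left(-26\right)\right) = \left(-2\right) \left(-7\right) \left(72 + 676 - 572\right) = 14 \cdot 176 = 2464$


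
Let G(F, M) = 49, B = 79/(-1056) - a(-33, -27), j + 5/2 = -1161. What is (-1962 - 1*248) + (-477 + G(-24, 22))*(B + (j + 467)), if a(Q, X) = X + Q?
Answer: 71344421/264 ≈ 2.7024e+5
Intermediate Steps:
j = -2327/2 (j = -5/2 - 1161 = -2327/2 ≈ -1163.5)
a(Q, X) = Q + X
B = 63281/1056 (B = 79/(-1056) - (-33 - 27) = 79*(-1/1056) - 1*(-60) = -79/1056 + 60 = 63281/1056 ≈ 59.925)
(-1962 - 1*248) + (-477 + G(-24, 22))*(B + (j + 467)) = (-1962 - 1*248) + (-477 + 49)*(63281/1056 + (-2327/2 + 467)) = (-1962 - 248) - 428*(63281/1056 - 1393/2) = -2210 - 428*(-672223/1056) = -2210 + 71927861/264 = 71344421/264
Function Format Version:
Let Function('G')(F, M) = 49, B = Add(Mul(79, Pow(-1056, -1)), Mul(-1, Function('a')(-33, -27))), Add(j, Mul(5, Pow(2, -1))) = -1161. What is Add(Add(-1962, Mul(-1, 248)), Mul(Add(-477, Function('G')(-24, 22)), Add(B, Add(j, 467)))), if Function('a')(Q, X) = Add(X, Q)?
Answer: Rational(71344421, 264) ≈ 2.7024e+5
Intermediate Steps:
j = Rational(-2327, 2) (j = Add(Rational(-5, 2), -1161) = Rational(-2327, 2) ≈ -1163.5)
Function('a')(Q, X) = Add(Q, X)
B = Rational(63281, 1056) (B = Add(Mul(79, Pow(-1056, -1)), Mul(-1, Add(-33, -27))) = Add(Mul(79, Rational(-1, 1056)), Mul(-1, -60)) = Add(Rational(-79, 1056), 60) = Rational(63281, 1056) ≈ 59.925)
Add(Add(-1962, Mul(-1, 248)), Mul(Add(-477, Function('G')(-24, 22)), Add(B, Add(j, 467)))) = Add(Add(-1962, Mul(-1, 248)), Mul(Add(-477, 49), Add(Rational(63281, 1056), Add(Rational(-2327, 2), 467)))) = Add(Add(-1962, -248), Mul(-428, Add(Rational(63281, 1056), Rational(-1393, 2)))) = Add(-2210, Mul(-428, Rational(-672223, 1056))) = Add(-2210, Rational(71927861, 264)) = Rational(71344421, 264)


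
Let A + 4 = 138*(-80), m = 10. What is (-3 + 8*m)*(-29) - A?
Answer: 8811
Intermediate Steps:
A = -11044 (A = -4 + 138*(-80) = -4 - 11040 = -11044)
(-3 + 8*m)*(-29) - A = (-3 + 8*10)*(-29) - 1*(-11044) = (-3 + 80)*(-29) + 11044 = 77*(-29) + 11044 = -2233 + 11044 = 8811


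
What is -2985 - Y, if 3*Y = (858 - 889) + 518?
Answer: -9442/3 ≈ -3147.3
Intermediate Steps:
Y = 487/3 (Y = ((858 - 889) + 518)/3 = (-31 + 518)/3 = (1/3)*487 = 487/3 ≈ 162.33)
-2985 - Y = -2985 - 1*487/3 = -2985 - 487/3 = -9442/3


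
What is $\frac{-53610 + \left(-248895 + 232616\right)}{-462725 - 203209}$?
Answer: $\frac{69889}{665934} \approx 0.10495$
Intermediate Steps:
$\frac{-53610 + \left(-248895 + 232616\right)}{-462725 - 203209} = \frac{-53610 - 16279}{-665934} = \left(-69889\right) \left(- \frac{1}{665934}\right) = \frac{69889}{665934}$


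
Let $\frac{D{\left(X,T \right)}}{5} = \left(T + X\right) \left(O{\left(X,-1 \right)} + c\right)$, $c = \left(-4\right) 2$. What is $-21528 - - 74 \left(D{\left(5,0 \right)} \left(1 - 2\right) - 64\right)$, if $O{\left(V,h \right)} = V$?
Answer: $-20714$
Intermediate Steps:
$c = -8$
$D{\left(X,T \right)} = 5 \left(-8 + X\right) \left(T + X\right)$ ($D{\left(X,T \right)} = 5 \left(T + X\right) \left(X - 8\right) = 5 \left(T + X\right) \left(-8 + X\right) = 5 \left(-8 + X\right) \left(T + X\right)$)
$-21528 - - 74 \left(D{\left(5,0 \right)} \left(1 - 2\right) - 64\right) = -21528 - - 74 \left(\left(\left(-40\right) 0 - 200 + 5 \cdot 5^{2} + 5 \cdot 0 \cdot 5\right) \left(1 - 2\right) - 64\right) = -21528 - - 74 \left(\left(0 - 200 + 5 \cdot 25 + 0\right) \left(-1\right) - 64\right) = -21528 - - 74 \left(\left(0 - 200 + 125 + 0\right) \left(-1\right) - 64\right) = -21528 - - 74 \left(\left(-75\right) \left(-1\right) - 64\right) = -21528 - - 74 \left(75 - 64\right) = -21528 - \left(-74\right) 11 = -21528 - -814 = -21528 + 814 = -20714$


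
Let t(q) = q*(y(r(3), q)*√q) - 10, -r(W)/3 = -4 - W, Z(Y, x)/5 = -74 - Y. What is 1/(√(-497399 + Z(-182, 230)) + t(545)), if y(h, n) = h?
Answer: 1/(-10 + 11445*√545 + I*√496859) ≈ 3.7428e-6 - 9.875e-9*I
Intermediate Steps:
Z(Y, x) = -370 - 5*Y (Z(Y, x) = 5*(-74 - Y) = -370 - 5*Y)
r(W) = 12 + 3*W (r(W) = -3*(-4 - W) = 12 + 3*W)
t(q) = -10 + 21*q^(3/2) (t(q) = q*((12 + 3*3)*√q) - 10 = q*((12 + 9)*√q) - 10 = q*(21*√q) - 10 = 21*q^(3/2) - 10 = -10 + 21*q^(3/2))
1/(√(-497399 + Z(-182, 230)) + t(545)) = 1/(√(-497399 + (-370 - 5*(-182))) + (-10 + 21*545^(3/2))) = 1/(√(-497399 + (-370 + 910)) + (-10 + 21*(545*√545))) = 1/(√(-497399 + 540) + (-10 + 11445*√545)) = 1/(√(-496859) + (-10 + 11445*√545)) = 1/(I*√496859 + (-10 + 11445*√545)) = 1/(-10 + 11445*√545 + I*√496859)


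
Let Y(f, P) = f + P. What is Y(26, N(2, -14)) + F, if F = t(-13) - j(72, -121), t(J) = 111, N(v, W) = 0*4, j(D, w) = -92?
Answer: 229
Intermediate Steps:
N(v, W) = 0
F = 203 (F = 111 - 1*(-92) = 111 + 92 = 203)
Y(f, P) = P + f
Y(26, N(2, -14)) + F = (0 + 26) + 203 = 26 + 203 = 229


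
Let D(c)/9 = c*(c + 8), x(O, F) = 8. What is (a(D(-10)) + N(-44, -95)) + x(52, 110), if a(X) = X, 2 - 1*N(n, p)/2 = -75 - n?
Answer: 254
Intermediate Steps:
N(n, p) = 154 + 2*n (N(n, p) = 4 - 2*(-75 - n) = 4 + (150 + 2*n) = 154 + 2*n)
D(c) = 9*c*(8 + c) (D(c) = 9*(c*(c + 8)) = 9*(c*(8 + c)) = 9*c*(8 + c))
(a(D(-10)) + N(-44, -95)) + x(52, 110) = (9*(-10)*(8 - 10) + (154 + 2*(-44))) + 8 = (9*(-10)*(-2) + (154 - 88)) + 8 = (180 + 66) + 8 = 246 + 8 = 254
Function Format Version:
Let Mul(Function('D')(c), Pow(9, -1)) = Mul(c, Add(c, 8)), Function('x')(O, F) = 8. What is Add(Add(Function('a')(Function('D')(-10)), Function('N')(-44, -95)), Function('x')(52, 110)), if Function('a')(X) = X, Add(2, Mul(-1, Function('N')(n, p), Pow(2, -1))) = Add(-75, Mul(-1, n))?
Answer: 254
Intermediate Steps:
Function('N')(n, p) = Add(154, Mul(2, n)) (Function('N')(n, p) = Add(4, Mul(-2, Add(-75, Mul(-1, n)))) = Add(4, Add(150, Mul(2, n))) = Add(154, Mul(2, n)))
Function('D')(c) = Mul(9, c, Add(8, c)) (Function('D')(c) = Mul(9, Mul(c, Add(c, 8))) = Mul(9, Mul(c, Add(8, c))) = Mul(9, c, Add(8, c)))
Add(Add(Function('a')(Function('D')(-10)), Function('N')(-44, -95)), Function('x')(52, 110)) = Add(Add(Mul(9, -10, Add(8, -10)), Add(154, Mul(2, -44))), 8) = Add(Add(Mul(9, -10, -2), Add(154, -88)), 8) = Add(Add(180, 66), 8) = Add(246, 8) = 254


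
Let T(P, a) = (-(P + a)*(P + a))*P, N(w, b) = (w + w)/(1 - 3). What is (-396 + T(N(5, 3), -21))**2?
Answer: 8904256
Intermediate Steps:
N(w, b) = -w (N(w, b) = (2*w)/(-2) = (2*w)*(-1/2) = -w)
T(P, a) = -P*(P + a)**2 (T(P, a) = (-(P + a)**2)*P = -P*(P + a)**2)
(-396 + T(N(5, 3), -21))**2 = (-396 - (-1*5)*(-1*5 - 21)**2)**2 = (-396 - 1*(-5)*(-5 - 21)**2)**2 = (-396 - 1*(-5)*(-26)**2)**2 = (-396 - 1*(-5)*676)**2 = (-396 + 3380)**2 = 2984**2 = 8904256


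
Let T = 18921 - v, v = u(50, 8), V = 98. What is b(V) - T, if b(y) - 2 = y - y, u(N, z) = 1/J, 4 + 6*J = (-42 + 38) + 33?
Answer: -472969/25 ≈ -18919.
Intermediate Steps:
J = 25/6 (J = -⅔ + ((-42 + 38) + 33)/6 = -⅔ + (-4 + 33)/6 = -⅔ + (⅙)*29 = -⅔ + 29/6 = 25/6 ≈ 4.1667)
u(N, z) = 6/25 (u(N, z) = 1/(25/6) = 6/25)
b(y) = 2 (b(y) = 2 + (y - y) = 2 + 0 = 2)
v = 6/25 ≈ 0.24000
T = 473019/25 (T = 18921 - 1*6/25 = 18921 - 6/25 = 473019/25 ≈ 18921.)
b(V) - T = 2 - 1*473019/25 = 2 - 473019/25 = -472969/25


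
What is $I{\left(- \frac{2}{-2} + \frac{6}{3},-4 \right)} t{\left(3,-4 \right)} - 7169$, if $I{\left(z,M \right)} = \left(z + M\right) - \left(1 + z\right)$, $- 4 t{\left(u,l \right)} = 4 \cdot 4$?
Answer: $-7149$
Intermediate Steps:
$t{\left(u,l \right)} = -4$ ($t{\left(u,l \right)} = - \frac{4 \cdot 4}{4} = \left(- \frac{1}{4}\right) 16 = -4$)
$I{\left(z,M \right)} = -1 + M$ ($I{\left(z,M \right)} = \left(M + z\right) - \left(1 + z\right) = -1 + M$)
$I{\left(- \frac{2}{-2} + \frac{6}{3},-4 \right)} t{\left(3,-4 \right)} - 7169 = \left(-1 - 4\right) \left(-4\right) - 7169 = \left(-5\right) \left(-4\right) - 7169 = 20 - 7169 = -7149$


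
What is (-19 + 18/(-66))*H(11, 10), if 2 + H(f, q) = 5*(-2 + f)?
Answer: -9116/11 ≈ -828.73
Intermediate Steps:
H(f, q) = -12 + 5*f (H(f, q) = -2 + 5*(-2 + f) = -2 + (-10 + 5*f) = -12 + 5*f)
(-19 + 18/(-66))*H(11, 10) = (-19 + 18/(-66))*(-12 + 5*11) = (-19 + 18*(-1/66))*(-12 + 55) = (-19 - 3/11)*43 = -212/11*43 = -9116/11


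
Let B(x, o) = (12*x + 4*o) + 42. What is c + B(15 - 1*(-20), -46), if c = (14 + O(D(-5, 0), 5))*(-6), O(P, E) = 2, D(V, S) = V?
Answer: 182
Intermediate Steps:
B(x, o) = 42 + 4*o + 12*x (B(x, o) = (4*o + 12*x) + 42 = 42 + 4*o + 12*x)
c = -96 (c = (14 + 2)*(-6) = 16*(-6) = -96)
c + B(15 - 1*(-20), -46) = -96 + (42 + 4*(-46) + 12*(15 - 1*(-20))) = -96 + (42 - 184 + 12*(15 + 20)) = -96 + (42 - 184 + 12*35) = -96 + (42 - 184 + 420) = -96 + 278 = 182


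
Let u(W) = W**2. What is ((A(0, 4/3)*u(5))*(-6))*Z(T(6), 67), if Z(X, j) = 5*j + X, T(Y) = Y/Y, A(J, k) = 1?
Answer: -50400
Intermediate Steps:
T(Y) = 1
Z(X, j) = X + 5*j
((A(0, 4/3)*u(5))*(-6))*Z(T(6), 67) = ((1*5**2)*(-6))*(1 + 5*67) = ((1*25)*(-6))*(1 + 335) = (25*(-6))*336 = -150*336 = -50400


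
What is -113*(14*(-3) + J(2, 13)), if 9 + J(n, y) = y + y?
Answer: 2825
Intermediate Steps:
J(n, y) = -9 + 2*y (J(n, y) = -9 + (y + y) = -9 + 2*y)
-113*(14*(-3) + J(2, 13)) = -113*(14*(-3) + (-9 + 2*13)) = -113*(-42 + (-9 + 26)) = -113*(-42 + 17) = -113*(-25) = 2825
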